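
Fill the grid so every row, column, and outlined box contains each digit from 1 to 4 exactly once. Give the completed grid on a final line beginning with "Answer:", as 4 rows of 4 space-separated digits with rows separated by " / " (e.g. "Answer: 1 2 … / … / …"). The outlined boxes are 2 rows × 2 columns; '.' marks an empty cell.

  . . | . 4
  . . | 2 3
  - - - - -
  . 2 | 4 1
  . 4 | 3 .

Step 1. [r2c2∈{1}] only 1 remains possible at r2c2. So r2c2=1.
Step 2. [r1c1∈{2,3}] row 1 places 2 nowhere but r1c1 ⇒ r1c1=2.
Step 3. [r1c2∈{3}] r1c2 is down to just 3, so r1c2=3.
Step 4. [r2c1∈{4}] r2c1's peers cover all but 4 ⇒ r2c1=4.
Step 5. [r4c1∈{1}] r4c1 has the single candidate 1 ⇒ r4c1=1.
Step 6. [r1c3∈{1}] r1c3 has the single candidate 1, so r1c3=1.
Step 7. [r4c4∈{2}] r4c4 is down to just 2. So r4c4=2.
Step 8. [r3c1∈{3}] only 3 remains possible at r3c1 ⇒ r3c1=3.

Answer: 2 3 1 4 / 4 1 2 3 / 3 2 4 1 / 1 4 3 2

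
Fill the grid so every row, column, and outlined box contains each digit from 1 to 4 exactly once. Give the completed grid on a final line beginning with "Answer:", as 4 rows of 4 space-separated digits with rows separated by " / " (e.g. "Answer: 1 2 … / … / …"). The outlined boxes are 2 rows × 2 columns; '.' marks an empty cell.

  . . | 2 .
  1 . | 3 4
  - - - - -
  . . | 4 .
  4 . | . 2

Step 1. [r4c2∈{1,3}] across row 4, 3 lands solely at r4c2, so r4c2=3.
Step 2. [r3c2∈{1,2}] in col 2, 1 fits only at r3c2. So r3c2=1.
Step 3. [r1c4∈{1}] only 1 remains possible at r1c4, so r1c4=1.
Step 4. [r2c2∈{2}] r2c2 is down to just 2. So r2c2=2.
Step 5. [r4c3∈{1}] r4c3 has the single candidate 1. So r4c3=1.
Step 6. [r1c2∈{4}] r1c2 is down to just 4. So r1c2=4.
Step 7. [r3c1∈{2}] r3c1's peers cover all but 2, so r3c1=2.
Step 8. [r3c4∈{3}] r3c4's peers cover all but 3 ⇒ r3c4=3.
Step 9. [r1c1∈{3}] nothing but 3 survives at r1c1, so r1c1=3.

Answer: 3 4 2 1 / 1 2 3 4 / 2 1 4 3 / 4 3 1 2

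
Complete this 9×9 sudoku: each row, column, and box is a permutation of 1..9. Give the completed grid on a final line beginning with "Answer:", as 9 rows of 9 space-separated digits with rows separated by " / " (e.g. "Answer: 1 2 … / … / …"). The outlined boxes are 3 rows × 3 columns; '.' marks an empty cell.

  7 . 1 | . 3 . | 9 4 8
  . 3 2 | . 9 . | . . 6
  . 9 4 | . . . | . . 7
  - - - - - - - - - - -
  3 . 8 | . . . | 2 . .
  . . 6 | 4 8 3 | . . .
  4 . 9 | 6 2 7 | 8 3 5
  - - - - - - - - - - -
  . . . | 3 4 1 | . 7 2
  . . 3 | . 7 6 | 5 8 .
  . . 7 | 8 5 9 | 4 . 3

Step 1. [r2c7∈{1}] r2c7 has the single candidate 1 ⇒ r2c7=1.
Step 2. [r4c5∈{1}] r4c5 is down to just 1, so r4c5=1.
Step 3. [r4c6∈{5}] only 5 remains possible at r4c6 ⇒ r4c6=5.
Step 4. [r7c1∈{5,6,8,9}] 9 has one home in row 7: r7c1, so r7c1=9.
Step 5. [r8c4∈{2}] only 2 remains possible at r8c4 ⇒ r8c4=2.
Step 6. [r8c1∈{1}] r8c1's peers cover all but 1 ⇒ r8c1=1.
Step 7. [r1c2∈{5,6}] row 1 places 6 nowhere but r1c2. So r1c2=6.
Step 8. [r2c8∈{5}] only 5 remains possible at r2c8. So r2c8=5.
Step 9. [r3c1∈{5,8}] across box 1, 5 lands solely at r3c1 ⇒ r3c1=5.
Step 10. [r5c2∈{1,2,5,7}] r5c2 is the only open cell in row 5 admitting 5 ⇒ r5c2=5.
Step 11. [r5c9∈{1,9}] r5c9 is the only open cell in col 9 admitting 1 ⇒ r5c9=1.
Step 12. [r5c8∈{9}] r5c8 has the single candidate 9, so r5c8=9.
Step 13. [r3c6∈{2,8}] row 3 places 8 nowhere but r3c6. So r3c6=8.
Step 14. [r9c1∈{2,6}] r9c1 is the only open cell in col 1 admitting 6, so r9c1=6.
Step 15. [r8c2∈{4}] only 4 remains possible at r8c2. So r8c2=4.
Step 16. [r1c6∈{2}] nothing but 2 survives at r1c6. So r1c6=2.
Step 17. [r4c8∈{6}] r4c8 has the single candidate 6, so r4c8=6.
Step 18. [r7c2∈{8}] only 8 remains possible at r7c2, so r7c2=8.
Step 19. [r4c9∈{4}] only 4 remains possible at r4c9 ⇒ r4c9=4.
Step 20. [r9c2∈{2}] only 2 remains possible at r9c2. So r9c2=2.
Step 21. [r9c8∈{1}] nothing but 1 survives at r9c8 ⇒ r9c8=1.
Step 22. [r3c8∈{2}] nothing but 2 survives at r3c8, so r3c8=2.
Step 23. [r3c4∈{1}] r3c4's peers cover all but 1 ⇒ r3c4=1.
Step 24. [r4c2∈{7}] only 7 remains possible at r4c2 ⇒ r4c2=7.
Step 25. [r5c7∈{7}] r5c7 has the single candidate 7 ⇒ r5c7=7.
Step 26. [r3c7∈{3}] r3c7 is down to just 3, so r3c7=3.
Step 27. [r1c4∈{5}] r1c4 is down to just 5, so r1c4=5.
Step 28. [r8c9∈{9}] only 9 remains possible at r8c9 ⇒ r8c9=9.
Step 29. [r7c3∈{5}] only 5 remains possible at r7c3 ⇒ r7c3=5.
Step 30. [r2c4∈{7}] r2c4 has the single candidate 7, so r2c4=7.
Step 31. [r6c2∈{1}] r6c2 is down to just 1 ⇒ r6c2=1.
Step 32. [r7c7∈{6}] only 6 remains possible at r7c7, so r7c7=6.
Step 33. [r2c1∈{8}] r2c1 is down to just 8 ⇒ r2c1=8.
Step 34. [r4c4∈{9}] only 9 remains possible at r4c4. So r4c4=9.
Step 35. [r3c5∈{6}] only 6 remains possible at r3c5 ⇒ r3c5=6.
Step 36. [r5c1∈{2}] only 2 remains possible at r5c1 ⇒ r5c1=2.
Step 37. [r2c6∈{4}] r2c6's peers cover all but 4 ⇒ r2c6=4.

Answer: 7 6 1 5 3 2 9 4 8 / 8 3 2 7 9 4 1 5 6 / 5 9 4 1 6 8 3 2 7 / 3 7 8 9 1 5 2 6 4 / 2 5 6 4 8 3 7 9 1 / 4 1 9 6 2 7 8 3 5 / 9 8 5 3 4 1 6 7 2 / 1 4 3 2 7 6 5 8 9 / 6 2 7 8 5 9 4 1 3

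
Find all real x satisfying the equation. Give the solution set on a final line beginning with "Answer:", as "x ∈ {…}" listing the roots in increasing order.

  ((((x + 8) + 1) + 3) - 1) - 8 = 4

Step 1. [((((x + 8) + 1) + 3) - 1) - 8 = 4] peel the -8: add 8 from each side ⇒ sub: (((x + 8) + 1) + 3) - 1 = 12.
Step 2. [(((x + 8) + 1) + 3) - 1 = 12] -1 is outermost — add 1 both sides, so sub: ((x + 8) + 1) + 3 = 13.
Step 3. [((x + 8) + 1) + 3 = 13] peel the +3: subtract 3 from each side ⇒ sub: (x + 8) + 1 = 10.
Step 4. [(x + 8) + 1 = 10] +1 is outermost — subtract 1 both sides ⇒ sub: x + 8 = 9.
Step 5. [x + 8 = 9] peel the +8: subtract 8 from each side ⇒ sub: x = 1.

Answer: x ∈ {1}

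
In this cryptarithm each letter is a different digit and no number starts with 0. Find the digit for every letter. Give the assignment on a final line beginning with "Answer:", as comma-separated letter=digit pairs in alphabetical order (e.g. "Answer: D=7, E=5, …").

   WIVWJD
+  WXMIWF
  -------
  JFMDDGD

Step 1. [col 1: D + F ≡ D (mod 10)] in column 1 we have D+F≡D with carry-in 0; given nothing yet and all letters distinct, none taken yet, that pins F to 0, so F=0.
Step 2. [col 1: D + F ≡ D (mod 10)] no forcing yet in column 1 (carry-in 0); D=9 is free and consistent — try it, so D=9.
Step 3. [col 2: J + W ≡ G (mod 10)] several values work for W in column 2 (J + W ≡ G (mod 10), carry-in 0); try W=5 ⇒ W=5.
Step 4. [col 2: J + W ≡ G (mod 10)] several values work for J in column 2 (J + W ≡ G (mod 10), carry-in 0); try J=1, so J=1.
Step 5. [col 2: J + W ≡ G (mod 10)] column 2: given J=1, W=5, carry-in 0, and digits 0,1,5,9 already taken and all letters distinct, J+W≡G (mod 10) forces G=6 ⇒ G=6.
Step 6. [col 3: W + I ≡ D (mod 10)] from column 3 (W=5, D=9, carry-in 0, digits 0,1,5,6,9 already taken and all letters distinct): I must equal 4 ⇒ I=4.
Step 7. [col 4: V + M ≡ D (mod 10)] several values work for M in column 4 (V + M ≡ D (mod 10), carry-in 0); try M=7. So M=7.
Step 8. [col 4: V + M ≡ D (mod 10)] column 4: given M=7, D=9, carry-in 0, and digits 0,1,4,5,6,7,9 already taken and all letters distinct, V+M≡D (mod 10) forces V=2, so V=2.
Step 9. [col 5: I + X ≡ M (mod 10)] from column 5 (I=4, M=7, carry-in 0, digits 0,1,2,4,5,6,7,9 already taken and all letters distinct): X must equal 3 ⇒ X=3.

Answer: D=9, F=0, G=6, I=4, J=1, M=7, V=2, W=5, X=3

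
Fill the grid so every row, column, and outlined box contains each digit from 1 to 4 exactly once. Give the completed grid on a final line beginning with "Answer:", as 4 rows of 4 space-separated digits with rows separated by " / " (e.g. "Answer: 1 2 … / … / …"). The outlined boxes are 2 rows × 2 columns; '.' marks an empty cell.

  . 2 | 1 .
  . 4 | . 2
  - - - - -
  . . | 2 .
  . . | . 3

Step 1. [r2c1∈{1,3}] in row 2, 1 fits only at r2c1. So r2c1=1.
Step 2. [r3c2∈{1,3}] 3 has one home in col 2: r3c2, so r3c2=3.
Step 3. [r3c1∈{4}] r3c1 has the single candidate 4 ⇒ r3c1=4.
Step 4. [r4c3∈{4}] r4c3 is down to just 4 ⇒ r4c3=4.
Step 5. [r1c1∈{3}] only 3 remains possible at r1c1. So r1c1=3.
Step 6. [r4c2∈{1}] nothing but 1 survives at r4c2. So r4c2=1.
Step 7. [r3c4∈{1}] r3c4 has the single candidate 1 ⇒ r3c4=1.
Step 8. [r4c1∈{2}] r4c1 has the single candidate 2 ⇒ r4c1=2.
Step 9. [r1c4∈{4}] nothing but 4 survives at r1c4 ⇒ r1c4=4.
Step 10. [r2c3∈{3}] nothing but 3 survives at r2c3, so r2c3=3.

Answer: 3 2 1 4 / 1 4 3 2 / 4 3 2 1 / 2 1 4 3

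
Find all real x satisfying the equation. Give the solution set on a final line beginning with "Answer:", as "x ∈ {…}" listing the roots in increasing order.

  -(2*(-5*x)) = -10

Step 1. [-(2*(-5*x)) = -10] flip signs both sides ⇒ neg: 2*(-5*x) = 10.
Step 2. [2*(-5*x) = 10] leading coefficient 2: divide by 2 ⇒ div: -5*x = 5.
Step 3. [-5*x = 5] -5·(inner) — divide through by -5 ⇒ div: x = -1.

Answer: x ∈ {-1}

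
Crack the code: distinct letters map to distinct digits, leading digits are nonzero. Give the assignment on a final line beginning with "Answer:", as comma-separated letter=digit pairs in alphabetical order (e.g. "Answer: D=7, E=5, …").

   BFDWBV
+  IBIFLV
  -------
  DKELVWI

Step 1. [col 1: V + V ≡ I (mod 10)] column 1 (V + V ≡ I (mod 10), carry-in 0) doesn't pin I yet; pick I=6 and continue. So I=6.
Step 2. [D] adding two 6-digit numbers gives at most 6+1 digits, and here it does — D is that final carry and must be 1, so D=1.
Step 3. [col 1: V + V ≡ I (mod 10)] no forcing yet in column 1 (carry-in 0); V=8 is free and consistent — try it, so V=8.
Step 4. [col 2: B + L ≡ W (mod 10)] no forcing yet in column 2 (carry-in 1); W=2 is free and consistent — try it, so W=2.
Step 5. [col 2: B + L ≡ W (mod 10)] L=7 is one option consistent with column 2 (B + L ≡ W (mod 10), carry-in 1) — take it, so L=7.
Step 6. [col 2: B + L ≡ W (mod 10)] column 2: given L=7, W=2, carry-in 1, and digits 1,2,6,7,8 already taken and all letters distinct, B+L≡W (mod 10) forces B=4. So B=4.
Step 7. [col 3: W + F ≡ V (mod 10)] column 3: given W=2, V=8, carry-in 1, and digits 1,2,4,6,7,8 already taken and all letters distinct, W+F≡V (mod 10) forces F=5 ⇒ F=5.
Step 8. [col 5: F + B ≡ E (mod 10)] column 5 reads F+B+carry(0)=E with F=5, B=4; with digits 1,2,4,5,6,7,8 already taken and all letters distinct, the only value for E is 9, so E=9.
Step 9. [col 6: B + I ≡ K (mod 10)] column 6 reads B+I+carry(0)=K with B=4, I=6; with digits 1,2,4,5,6,7,8,9 already taken and all letters distinct, the only value for K is 0 ⇒ K=0.

Answer: B=4, D=1, E=9, F=5, I=6, K=0, L=7, V=8, W=2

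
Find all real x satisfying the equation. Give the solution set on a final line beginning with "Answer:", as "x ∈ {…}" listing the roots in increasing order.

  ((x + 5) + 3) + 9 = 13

Step 1. [((x + 5) + 3) + 9 = 13] 9 comes off first (subtract 9). So sub: (x + 5) + 3 = 4.
Step 2. [(x + 5) + 3 = 4] +3 is outermost — subtract 3 both sides, so sub: x + 5 = 1.
Step 3. [x + 5 = 1] peel the +5: subtract 5 from each side, so sub: x = -4.

Answer: x ∈ {-4}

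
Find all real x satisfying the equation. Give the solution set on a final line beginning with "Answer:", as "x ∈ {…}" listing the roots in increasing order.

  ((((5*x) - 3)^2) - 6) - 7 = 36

Step 1. [((((5*x) - 3)^2) - 6) - 7 = 36] peel the -7: add 7 from each side. So sub: (((5*x) - 3)^2) - 6 = 43.
Step 2. [(((5*x) - 3)^2) - 6 = 43] peel the -6: add 6 from each side. So sub: ((5*x) - 3)^2 = 49.
Step 3. [((5*x) - 3)^2 = 49] 49 ≥ 0, LHS is (·)² — take ±√, so sqrt: (5*x) - 3 = 7 or -7.
Step 4. [(5*x) - 3 = 7 or -7] -3 is outermost — add 3 both sides ⇒ sub: 5*x = 10 or -4.
Step 5. [5*x = 10 or -4] LHS = 5·(…); ÷5 both sides, so div: x = 2 or -4/5.

Answer: x ∈ {-4/5, 2}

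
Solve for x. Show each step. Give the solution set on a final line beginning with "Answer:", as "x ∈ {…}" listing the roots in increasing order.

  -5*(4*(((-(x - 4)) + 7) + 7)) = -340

Step 1. [-5*(4*(((-(x - 4)) + 7) + 7)) = -340] LHS = -5·(…); ÷-5 both sides ⇒ div: 4*(((-(x - 4)) + 7) + 7) = 68.
Step 2. [4*(((-(x - 4)) + 7) + 7) = 68] 4 out front; divide by 4, so div: ((-(x - 4)) + 7) + 7 = 17.
Step 3. [((-(x - 4)) + 7) + 7 = 17] +7 is outermost — subtract 7 both sides. So sub: (-(x - 4)) + 7 = 10.
Step 4. [(-(x - 4)) + 7 = 10] subtract 7: x sits inside (… + 7) ⇒ sub: -(x - 4) = 3.
Step 5. [-(x - 4) = 3] flip signs both sides ⇒ neg: x - 4 = -3.
Step 6. [x - 4 = -3] add 4: x sits inside (… - 4) ⇒ sub: x = 1.

Answer: x ∈ {1}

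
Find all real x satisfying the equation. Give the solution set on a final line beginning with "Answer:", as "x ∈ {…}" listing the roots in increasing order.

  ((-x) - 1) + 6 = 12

Step 1. [((-x) - 1) + 6 = 12] the outer +6 inverts by subtracting 6, so sub: (-x) - 1 = 6.
Step 2. [(-x) - 1 = 6] 1 comes off first (add 1). So sub: -x = 7.
Step 3. [-x = 7] leading − — multiply by −1. So neg: x = -7.

Answer: x ∈ {-7}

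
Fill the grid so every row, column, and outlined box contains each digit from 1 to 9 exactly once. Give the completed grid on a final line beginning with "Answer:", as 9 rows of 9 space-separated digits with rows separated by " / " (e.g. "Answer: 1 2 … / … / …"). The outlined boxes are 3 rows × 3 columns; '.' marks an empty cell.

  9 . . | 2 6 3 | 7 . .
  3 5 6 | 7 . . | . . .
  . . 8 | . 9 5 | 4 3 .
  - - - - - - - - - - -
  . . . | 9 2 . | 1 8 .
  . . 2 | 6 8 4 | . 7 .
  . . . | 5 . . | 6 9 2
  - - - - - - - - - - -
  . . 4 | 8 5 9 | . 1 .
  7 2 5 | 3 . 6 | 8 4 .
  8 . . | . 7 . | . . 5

Step 1. [r1c3∈{1}] r1c3 is down to just 1, so r1c3=1.
Step 2. [r9c2∈{1,3,6,9}] across box 7, 1 lands solely at r9c2, so r9c2=1.
Step 3. [r7c7∈{2,3}] r7c7 is the only open cell in row 7 admitting 2 ⇒ r7c7=2.
Step 4. [r5c9∈{3}] r5c9 is down to just 3 ⇒ r5c9=3.
Step 5. [r7c2∈{3,6}] row 7 places 3 nowhere but r7c2 ⇒ r7c2=3.
Step 6. [r4c2∈{4,6,7}] in col 2, 6 fits only at r4c2, so r4c2=6.
Step 7. [r3c4∈{1}] nothing but 1 survives at r3c4. So r3c4=1.
Step 8. [r6c6∈{1,7}] in col 6, 1 fits only at r6c6. So r6c6=1.
Step 9. [r4c3∈{3,7}] 3 has one home in row 4: r4c3. So r4c3=3.
Step 10. [r2c9∈{1,8,9}] across row 2, 1 lands solely at r2c9. So r2c9=1.
Step 11. [r4c1∈{4,5}] in row 4, 5 fits only at r4c1. So r4c1=5.
Step 12. [r6c2∈{4,7,8}] r6c2 is the only open cell in row 6 admitting 8, so r6c2=8.
Step 13. [r9c7∈{3,9}] 3 has one home in row 9: r9c7 ⇒ r9c7=3.
Step 14. [r7c1∈{6}] r7c1 has the single candidate 6. So r7c1=6.
Step 15. [r2c8∈{2}] only 2 remains possible at r2c8 ⇒ r2c8=2.
Step 16. [r1c9∈{8}] only 8 remains possible at r1c9. So r1c9=8.
Step 17. [r2c5∈{4}] r2c5 has the single candidate 4 ⇒ r2c5=4.
Step 18. [r5c1∈{1}] r5c1 is down to just 1 ⇒ r5c1=1.
Step 19. [r5c2∈{9}] r5c2's peers cover all but 9 ⇒ r5c2=9.
Step 20. [r2c6∈{8}] only 8 remains possible at r2c6. So r2c6=8.
Step 21. [r6c3∈{7}] nothing but 7 survives at r6c3. So r6c3=7.
Step 22. [r9c3∈{9}] only 9 remains possible at r9c3 ⇒ r9c3=9.
Step 23. [r3c1∈{2}] nothing but 2 survives at r3c1 ⇒ r3c1=2.
Step 24. [r1c8∈{5}] r1c8 is down to just 5. So r1c8=5.
Step 25. [r4c9∈{4}] r4c9 has the single candidate 4. So r4c9=4.
Step 26. [r3c2∈{7}] r3c2 is down to just 7 ⇒ r3c2=7.
Step 27. [r7c9∈{7}] r7c9 has the single candidate 7, so r7c9=7.
Step 28. [r8c9∈{9}] r8c9's peers cover all but 9, so r8c9=9.
Step 29. [r9c8∈{6}] only 6 remains possible at r9c8, so r9c8=6.
Step 30. [r9c6∈{2}] r9c6 has the single candidate 2, so r9c6=2.
Step 31. [r4c6∈{7}] r4c6 has the single candidate 7. So r4c6=7.
Step 32. [r2c7∈{9}] r2c7's peers cover all but 9, so r2c7=9.
Step 33. [r1c2∈{4}] only 4 remains possible at r1c2, so r1c2=4.
Step 34. [r3c9∈{6}] r3c9 has the single candidate 6. So r3c9=6.
Step 35. [r8c5∈{1}] nothing but 1 survives at r8c5 ⇒ r8c5=1.
Step 36. [r5c7∈{5}] r5c7 is down to just 5. So r5c7=5.
Step 37. [r6c1∈{4}] r6c1 is down to just 4, so r6c1=4.
Step 38. [r9c4∈{4}] nothing but 4 survives at r9c4. So r9c4=4.
Step 39. [r6c5∈{3}] only 3 remains possible at r6c5, so r6c5=3.

Answer: 9 4 1 2 6 3 7 5 8 / 3 5 6 7 4 8 9 2 1 / 2 7 8 1 9 5 4 3 6 / 5 6 3 9 2 7 1 8 4 / 1 9 2 6 8 4 5 7 3 / 4 8 7 5 3 1 6 9 2 / 6 3 4 8 5 9 2 1 7 / 7 2 5 3 1 6 8 4 9 / 8 1 9 4 7 2 3 6 5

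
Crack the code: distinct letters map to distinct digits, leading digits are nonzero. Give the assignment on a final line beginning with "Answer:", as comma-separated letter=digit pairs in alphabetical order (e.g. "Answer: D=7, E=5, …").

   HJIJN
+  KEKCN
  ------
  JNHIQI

Step 1. [J] the sum has 6 digits but both addends have 5; that extra leading digit J is the final carry, namely 1. So J=1.
Step 2. [col 1: N + N ≡ I (mod 10)] I=2 is one option consistent with column 1 (N + N ≡ I (mod 10), carry-in 0) — take it. So I=2.
Step 3. [col 1: N + N ≡ I (mod 10)] from column 1 (I=2, carry-in 0, digits 1,2 already taken and all letters distinct): N must equal 6 ⇒ N=6.
Step 4. [col 2: J + C ≡ Q (mod 10)] column 2 (J + C ≡ Q (mod 10), carry-in 1) doesn't pin Q yet; pick Q=0 and continue, so Q=0.
Step 5. [col 2: J + C ≡ Q (mod 10)] in column 2 we have J+C≡Q with carry-in 1; given J=1, Q=0 and digits 0,1,2,6 already taken and all letters distinct, that pins C to 8 ⇒ C=8.
Step 6. [col 3: I + K ≡ I (mod 10)] column 3 reads I+K+carry(1)=I with I=2; with digits 0,1,2,6,8 already taken and all letters distinct, the only value for K is 9. So K=9.
Step 7. [col 4: J + E ≡ H (mod 10)] column 4 (J + E ≡ H (mod 10), carry-in 1) doesn't pin E yet; pick E=5 and continue. So E=5.
Step 8. [col 4: J + E ≡ H (mod 10)] column 4 reads J+E+carry(1)=H with J=1, E=5; with digits 0,1,2,5,6,8,9 already taken and all letters distinct, the only value for H is 7, so H=7.

Answer: C=8, E=5, H=7, I=2, J=1, K=9, N=6, Q=0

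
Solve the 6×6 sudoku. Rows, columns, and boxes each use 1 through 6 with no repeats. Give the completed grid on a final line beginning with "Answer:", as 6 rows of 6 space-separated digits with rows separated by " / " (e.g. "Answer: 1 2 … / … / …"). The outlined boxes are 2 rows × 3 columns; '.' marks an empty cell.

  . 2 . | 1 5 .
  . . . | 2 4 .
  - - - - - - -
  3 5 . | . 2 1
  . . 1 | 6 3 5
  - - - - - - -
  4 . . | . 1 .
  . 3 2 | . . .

Step 1. [r1c1∈{6}] r1c1's peers cover all but 6 ⇒ r1c1=6.
Step 2. [r1c6∈{3}] r1c6's peers cover all but 3, so r1c6=3.
Step 3. [r5c2∈{6}] only 6 remains possible at r5c2 ⇒ r5c2=6.
Step 4. [r5c3∈{5}] r5c3 has the single candidate 5, so r5c3=5.
Step 5. [r3c4∈{4}] nothing but 4 survives at r3c4. So r3c4=4.
Step 6. [r6c6∈{4,6}] row 6 places 4 nowhere but r6c6 ⇒ r6c6=4.
Step 7. [r2c2∈{1}] r2c2 has the single candidate 1. So r2c2=1.
Step 8. [r2c3∈{3}] only 3 remains possible at r2c3, so r2c3=3.
Step 9. [r5c6∈{2}] nothing but 2 survives at r5c6 ⇒ r5c6=2.
Step 10. [r4c1∈{2}] only 2 remains possible at r4c1. So r4c1=2.
Step 11. [r6c5∈{6}] r6c5 has the single candidate 6, so r6c5=6.
Step 12. [r2c1∈{5}] r2c1's peers cover all but 5. So r2c1=5.
Step 13. [r5c4∈{3}] r5c4's peers cover all but 3 ⇒ r5c4=3.
Step 14. [r1c3∈{4}] r1c3 has the single candidate 4. So r1c3=4.
Step 15. [r4c2∈{4}] r4c2 is down to just 4 ⇒ r4c2=4.
Step 16. [r6c1∈{1}] r6c1 has the single candidate 1, so r6c1=1.
Step 17. [r3c3∈{6}] r3c3's peers cover all but 6. So r3c3=6.
Step 18. [r2c6∈{6}] r2c6 has the single candidate 6, so r2c6=6.
Step 19. [r6c4∈{5}] only 5 remains possible at r6c4 ⇒ r6c4=5.

Answer: 6 2 4 1 5 3 / 5 1 3 2 4 6 / 3 5 6 4 2 1 / 2 4 1 6 3 5 / 4 6 5 3 1 2 / 1 3 2 5 6 4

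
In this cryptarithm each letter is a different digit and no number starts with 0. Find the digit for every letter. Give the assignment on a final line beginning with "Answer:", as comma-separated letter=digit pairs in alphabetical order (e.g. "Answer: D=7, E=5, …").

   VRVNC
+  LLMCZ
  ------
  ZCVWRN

Step 1. [col 1: C + Z ≡ N (mod 10)] N=5 is one option consistent with column 1 (C + Z ≡ N (mod 10), carry-in 0) — take it, so N=5.
Step 2. [col 1: C + Z ≡ N (mod 10)] several values work for C in column 1 (C + Z ≡ N (mod 10), carry-in 0); try C=4 ⇒ C=4.
Step 3. [col 1: C + Z ≡ N (mod 10)] column 1 reads C+Z+carry(0)=N with C=4, N=5; with digits 4,5 already taken and all letters distinct, the only value for Z is 1 ⇒ Z=1.
Step 4. [col 2: N + C ≡ R (mod 10)] column 2: given N=5, C=4, carry-in 0, and digits 1,4,5 already taken and all letters distinct, N+C≡R (mod 10) forces R=9, so R=9.
Step 5. [col 3: V + M ≡ W (mod 10)] M=2 is one option consistent with column 3 (V + M ≡ W (mod 10), carry-in 0) — take it ⇒ M=2.
Step 6. [col 3: V + M ≡ W (mod 10)] V=6 is one option consistent with column 3 (V + M ≡ W (mod 10), carry-in 0) — take it. So V=6.
Step 7. [col 3: V + M ≡ W (mod 10)] from column 3 (V=6, M=2, carry-in 0, digits 1,2,4,5,6,9 already taken and all letters distinct): W must equal 8, so W=8.
Step 8. [col 4: R + L ≡ V (mod 10)] column 4 reads R+L+carry(0)=V with R=9, V=6; with digits 1,2,4,5,6,8,9 already taken and all letters distinct, the only value for L is 7 ⇒ L=7.

Answer: C=4, L=7, M=2, N=5, R=9, V=6, W=8, Z=1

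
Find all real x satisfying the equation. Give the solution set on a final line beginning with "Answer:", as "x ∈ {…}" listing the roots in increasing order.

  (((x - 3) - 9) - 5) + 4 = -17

Step 1. [(((x - 3) - 9) - 5) + 4 = -17] peel the +4: subtract 4 from each side. So sub: ((x - 3) - 9) - 5 = -21.
Step 2. [((x - 3) - 9) - 5 = -21] -5 is outermost — add 5 both sides. So sub: (x - 3) - 9 = -16.
Step 3. [(x - 3) - 9 = -16] add 9: x sits inside (… - 9), so sub: x - 3 = -7.
Step 4. [x - 3 = -7] add 3: x sits inside (… - 3) ⇒ sub: x = -4.

Answer: x ∈ {-4}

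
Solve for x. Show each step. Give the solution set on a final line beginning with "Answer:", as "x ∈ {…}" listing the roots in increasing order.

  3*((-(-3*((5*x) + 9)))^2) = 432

Step 1. [3*((-(-3*((5*x) + 9)))^2) = 432] leading coefficient 3: divide by 3, so div: (-(-3*((5*x) + 9)))^2 = 144.
Step 2. [(-(-3*((5*x) + 9)))^2 = 144] LHS squared, RHS 144 ≥ 0: apply √ (±) ⇒ sqrt: -(-3*((5*x) + 9)) = 12 or -12.
Step 3. [-(-3*((5*x) + 9)) = 12 or -12] leading − — multiply by −1 ⇒ neg: -3*((5*x) + 9) = -12 or 12.
Step 4. [-3*((5*x) + 9) = -12 or 12] -3·(inner) — divide through by -3 ⇒ div: (5*x) + 9 = 4 or -4.
Step 5. [(5*x) + 9 = 4 or -4] peel the +9: subtract 9 from each side ⇒ sub: 5*x = -5 or -13.
Step 6. [5*x = -5 or -13] 5 out front; divide by 5 ⇒ div: x = -1 or -13/5.

Answer: x ∈ {-13/5, -1}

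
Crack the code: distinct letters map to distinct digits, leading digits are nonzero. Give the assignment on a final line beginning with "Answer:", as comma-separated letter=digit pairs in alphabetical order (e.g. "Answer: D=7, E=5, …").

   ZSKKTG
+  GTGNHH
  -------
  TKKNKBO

Step 1. [col 1: G + H ≡ O (mod 10)] no forcing yet in column 1 (carry-in 0); G=6 is free and consistent — try it ⇒ G=6.
Step 2. [T] adding two 6-digit numbers gives at most 6+1 digits, and here it does — T is that final carry and must be 1, so T=1.
Step 3. [col 1: G + H ≡ O (mod 10)] several values work for O in column 1 (G + H ≡ O (mod 10), carry-in 0); try O=3 ⇒ O=3.
Step 4. [col 1: G + H ≡ O (mod 10)] from column 1 (G=6, O=3, carry-in 0, digits 1,3,6 already taken and all letters distinct): H must equal 7, so H=7.
Step 5. [col 2: T + H ≡ B (mod 10)] column 2: given T=1, H=7, carry-in 1, and digits 1,3,6,7 already taken and all letters distinct, T+H≡B (mod 10) forces B=9, so B=9.
Step 6. [col 3: K + N ≡ K (mod 10)] in column 3 we have K+N≡K with carry-in 0; given nothing yet and digits 1,3,6,7,9 already taken and all letters distinct, that pins N to 0, so N=0.
Step 7. [col 3: K + N ≡ K (mod 10)] K=4 is one option consistent with column 3 (K + N ≡ K (mod 10), carry-in 0) — take it ⇒ K=4.
Step 8. [col 5: S + T ≡ K (mod 10)] column 5: given T=1, K=4, carry-in 1, and digits 0,1,3,4,6,7,9 already taken and all letters distinct, S+T≡K (mod 10) forces S=2, so S=2.
Step 9. [col 6: Z + G ≡ K (mod 10)] in column 6 we have Z+G≡K with carry-in 0; given G=6, K=4 and digits 0,1,2,3,4,6,7,9 already taken and all letters distinct, that pins Z to 8 ⇒ Z=8.

Answer: B=9, G=6, H=7, K=4, N=0, O=3, S=2, T=1, Z=8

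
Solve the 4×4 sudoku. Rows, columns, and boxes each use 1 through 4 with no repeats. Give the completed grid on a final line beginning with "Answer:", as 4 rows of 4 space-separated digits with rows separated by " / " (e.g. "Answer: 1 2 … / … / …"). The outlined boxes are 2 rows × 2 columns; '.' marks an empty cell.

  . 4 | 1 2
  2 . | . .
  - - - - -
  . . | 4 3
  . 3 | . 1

Step 1. [r3c1∈{1}] r3c1 has the single candidate 1 ⇒ r3c1=1.
Step 2. [r2c4∈{4}] r2c4 is down to just 4. So r2c4=4.
Step 3. [r3c2∈{2}] nothing but 2 survives at r3c2. So r3c2=2.
Step 4. [r4c1∈{4}] r4c1 has the single candidate 4. So r4c1=4.
Step 5. [r2c3∈{3}] nothing but 3 survives at r2c3. So r2c3=3.
Step 6. [r1c1∈{3}] nothing but 3 survives at r1c1. So r1c1=3.
Step 7. [r4c3∈{2}] only 2 remains possible at r4c3, so r4c3=2.
Step 8. [r2c2∈{1}] r2c2 has the single candidate 1 ⇒ r2c2=1.

Answer: 3 4 1 2 / 2 1 3 4 / 1 2 4 3 / 4 3 2 1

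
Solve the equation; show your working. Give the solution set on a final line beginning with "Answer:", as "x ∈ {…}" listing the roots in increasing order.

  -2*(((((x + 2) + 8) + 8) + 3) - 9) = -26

Step 1. [-2*(((((x + 2) + 8) + 8) + 3) - 9) = -26] LHS = -2·(…); ÷-2 both sides. So div: ((((x + 2) + 8) + 8) + 3) - 9 = 13.
Step 2. [((((x + 2) + 8) + 8) + 3) - 9 = 13] -9 is outermost — add 9 both sides. So sub: (((x + 2) + 8) + 8) + 3 = 22.
Step 3. [(((x + 2) + 8) + 8) + 3 = 22] subtract 3: x sits inside (… + 3). So sub: ((x + 2) + 8) + 8 = 19.
Step 4. [((x + 2) + 8) + 8 = 19] peel the +8: subtract 8 from each side, so sub: (x + 2) + 8 = 11.
Step 5. [(x + 2) + 8 = 11] +8 is outermost — subtract 8 both sides, so sub: x + 2 = 3.
Step 6. [x + 2 = 3] the outer +2 inverts by subtracting 2, so sub: x = 1.

Answer: x ∈ {1}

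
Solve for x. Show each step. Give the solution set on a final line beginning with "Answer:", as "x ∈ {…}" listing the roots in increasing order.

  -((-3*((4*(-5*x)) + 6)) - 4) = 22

Step 1. [-((-3*((4*(-5*x)) + 6)) - 4) = 22] flip signs both sides ⇒ neg: (-3*((4*(-5*x)) + 6)) - 4 = -22.
Step 2. [(-3*((4*(-5*x)) + 6)) - 4 = -22] 4 comes off first (add 4). So sub: -3*((4*(-5*x)) + 6) = -18.
Step 3. [-3*((4*(-5*x)) + 6) = -18] -3·(inner) — divide through by -3, so div: (4*(-5*x)) + 6 = 6.
Step 4. [(4*(-5*x)) + 6 = 6] the outer +6 inverts by subtracting 6 ⇒ sub: 4*(-5*x) = 0.
Step 5. [4*(-5*x) = 0] divide by the outer 4, so div: -5*x = 0.
Step 6. [-5*x = 0] leading coefficient -5: divide by -5, so div: x = 0.

Answer: x ∈ {0}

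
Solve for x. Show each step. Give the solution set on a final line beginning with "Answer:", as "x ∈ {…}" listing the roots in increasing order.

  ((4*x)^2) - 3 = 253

Step 1. [((4*x)^2) - 3 = 253] 3 comes off first (add 3), so sub: (4*x)^2 = 256.
Step 2. [(4*x)^2 = 256] √ both sides: 256 ≥ 0 gives two branches ⇒ sqrt: 4*x = 16 or -16.
Step 3. [4*x = 16 or -16] 4 out front; divide by 4 ⇒ div: x = 4 or -4.

Answer: x ∈ {-4, 4}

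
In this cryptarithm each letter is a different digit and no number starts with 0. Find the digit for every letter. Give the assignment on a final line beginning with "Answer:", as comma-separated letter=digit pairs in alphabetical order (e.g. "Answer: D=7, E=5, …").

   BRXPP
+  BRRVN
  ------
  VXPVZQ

Step 1. [col 1: P + N ≡ Q (mod 10)] no forcing yet in column 1 (carry-in 0); Q=2 is free and consistent — try it, so Q=2.
Step 2. [col 1: P + N ≡ Q (mod 10)] N=5 is one option consistent with column 1 (P + N ≡ Q (mod 10), carry-in 0) — take it, so N=5.
Step 3. [V] adding two 5-digit numbers gives at most 5+1 digits, and here it does — V is that final carry and must be 1, so V=1.
Step 4. [col 1: P + N ≡ Q (mod 10)] column 1: given N=5, Q=2, carry-in 0, and digits 1,2,5 already taken and all letters distinct, P+N≡Q (mod 10) forces P=7 ⇒ P=7.
Step 5. [col 2: P + V ≡ Z (mod 10)] in column 2 we have P+V≡Z with carry-in 1; given P=7, V=1 and digits 1,2,5,7 already taken and all letters distinct, that pins Z to 9. So Z=9.
Step 6. [col 3: X + R ≡ V (mod 10)] no forcing yet in column 3 (carry-in 0); R=8 is free and consistent — try it ⇒ R=8.
Step 7. [col 3: X + R ≡ V (mod 10)] column 3 reads X+R+carry(0)=V with R=8, V=1; with digits 1,2,5,7,8,9 already taken and all letters distinct, the only value for X is 3 ⇒ X=3.
Step 8. [col 5: B + B ≡ X (mod 10)] column 5 reads B+B+carry(1)=X with X=3; with digits 1,2,3,5,7,8,9 already taken and all letters distinct, the only value for B is 6, so B=6.

Answer: B=6, N=5, P=7, Q=2, R=8, V=1, X=3, Z=9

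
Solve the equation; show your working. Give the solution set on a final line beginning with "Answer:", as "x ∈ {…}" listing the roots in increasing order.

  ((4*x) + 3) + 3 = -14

Step 1. [((4*x) + 3) + 3 = -14] subtract 3: x sits inside (… + 3). So sub: (4*x) + 3 = -17.
Step 2. [(4*x) + 3 = -17] subtract 3: x sits inside (… + 3). So sub: 4*x = -20.
Step 3. [4*x = -20] divide by the outer 4, so div: x = -5.

Answer: x ∈ {-5}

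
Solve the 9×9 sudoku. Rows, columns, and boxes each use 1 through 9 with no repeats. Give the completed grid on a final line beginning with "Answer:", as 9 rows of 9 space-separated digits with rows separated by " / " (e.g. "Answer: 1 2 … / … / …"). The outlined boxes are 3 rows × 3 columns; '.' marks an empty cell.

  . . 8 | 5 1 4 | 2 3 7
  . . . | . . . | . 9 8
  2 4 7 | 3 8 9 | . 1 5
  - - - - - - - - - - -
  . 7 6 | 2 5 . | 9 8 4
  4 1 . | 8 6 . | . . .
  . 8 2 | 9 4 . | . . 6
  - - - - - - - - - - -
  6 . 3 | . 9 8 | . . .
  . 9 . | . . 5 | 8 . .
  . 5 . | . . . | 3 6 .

Step 1. [r2c6∈{2,6,7}] 6 has one home in col 6: r2c6, so r2c6=6.
Step 2. [r9c6∈{1,2,7}] col 6 places 2 nowhere but r9c6 ⇒ r9c6=2.
Step 3. [r9c5∈{7}] only 7 remains possible at r9c5, so r9c5=7.
Step 4. [r6c7∈{1,5,7}] box 6 places 1 nowhere but r6c7. So r6c7=1.
Step 5. [r4c1∈{3}] only 3 remains possible at r4c1 ⇒ r4c1=3.
Step 6. [r6c1∈{5}] r6c1 is down to just 5. So r6c1=5.
Step 7. [r6c8∈{7}] only 7 remains possible at r6c8 ⇒ r6c8=7.
Step 8. [r2c1∈{1}] r2c1 is down to just 1. So r2c1=1.
Step 9. [r7c7∈{4,5,7}] 7 has one home in row 7: r7c7. So r7c7=7.
Step 10. [r7c8∈{2,4,5}] across row 7, 5 lands solely at r7c8 ⇒ r7c8=5.
Step 11. [r8c8∈{2,4}] col 8 places 4 nowhere but r8c8 ⇒ r8c8=4.
Step 12. [r8c9∈{1,2}] row 8 places 2 nowhere but r8c9, so r8c9=2.
Step 13. [r8c3∈{1}] nothing but 1 survives at r8c3, so r8c3=1.
Step 14. [r7c4∈{1,4}] in row 7, 4 fits only at r7c4. So r7c4=4.
Step 15. [r9c9∈{1,9}] 9 has one home in row 9: r9c9, so r9c9=9.
Step 16. [r5c9∈{3}] nothing but 3 survives at r5c9, so r5c9=3.
Step 17. [r1c2∈{6}] nothing but 6 survives at r1c2 ⇒ r1c2=6.
Step 18. [r2c7∈{4}] r2c7 has the single candidate 4. So r2c7=4.
Step 19. [r5c8∈{2}] r5c8 has the single candidate 2. So r5c8=2.
Step 20. [r2c4∈{7}] nothing but 7 survives at r2c4, so r2c4=7.
Step 21. [r2c3∈{5}] r2c3 is down to just 5, so r2c3=5.
Step 22. [r9c4∈{1}] nothing but 1 survives at r9c4 ⇒ r9c4=1.
Step 23. [r2c5∈{2}] nothing but 2 survives at r2c5 ⇒ r2c5=2.
Step 24. [r7c2∈{2}] r7c2 is down to just 2, so r7c2=2.
Step 25. [r5c7∈{5}] only 5 remains possible at r5c7, so r5c7=5.
Step 26. [r6c6∈{3}] r6c6 has the single candidate 3 ⇒ r6c6=3.
Step 27. [r8c1∈{7}] r8c1's peers cover all but 7, so r8c1=7.
Step 28. [r4c6∈{1}] nothing but 1 survives at r4c6. So r4c6=1.
Step 29. [r5c3∈{9}] r5c3 has the single candidate 9 ⇒ r5c3=9.
Step 30. [r9c1∈{8}] r9c1 is down to just 8. So r9c1=8.
Step 31. [r3c7∈{6}] r3c7 is down to just 6 ⇒ r3c7=6.
Step 32. [r7c9∈{1}] r7c9 is down to just 1. So r7c9=1.
Step 33. [r2c2∈{3}] r2c2's peers cover all but 3, so r2c2=3.
Step 34. [r1c1∈{9}] r1c1 is down to just 9, so r1c1=9.
Step 35. [r5c6∈{7}] nothing but 7 survives at r5c6 ⇒ r5c6=7.
Step 36. [r8c4∈{6}] r8c4 is down to just 6, so r8c4=6.
Step 37. [r9c3∈{4}] nothing but 4 survives at r9c3 ⇒ r9c3=4.
Step 38. [r8c5∈{3}] only 3 remains possible at r8c5, so r8c5=3.

Answer: 9 6 8 5 1 4 2 3 7 / 1 3 5 7 2 6 4 9 8 / 2 4 7 3 8 9 6 1 5 / 3 7 6 2 5 1 9 8 4 / 4 1 9 8 6 7 5 2 3 / 5 8 2 9 4 3 1 7 6 / 6 2 3 4 9 8 7 5 1 / 7 9 1 6 3 5 8 4 2 / 8 5 4 1 7 2 3 6 9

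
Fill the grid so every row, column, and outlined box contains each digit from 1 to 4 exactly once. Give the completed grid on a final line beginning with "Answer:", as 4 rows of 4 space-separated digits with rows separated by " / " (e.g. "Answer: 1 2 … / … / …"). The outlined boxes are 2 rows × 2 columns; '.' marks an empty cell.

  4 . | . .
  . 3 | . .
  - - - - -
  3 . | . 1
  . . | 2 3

Step 1. [r2c1∈{1,2}] r2c1 is the only open cell in col 1 admitting 2 ⇒ r2c1=2.
Step 2. [r1c2∈{1}] r1c2 has the single candidate 1 ⇒ r1c2=1.
Step 3. [r3c3∈{4}] r3c3 is down to just 4 ⇒ r3c3=4.
Step 4. [r1c4∈{2}] r1c4's peers cover all but 2. So r1c4=2.
Step 5. [r1c3∈{3}] r1c3 has the single candidate 3, so r1c3=3.
Step 6. [r4c2∈{4}] r4c2's peers cover all but 4 ⇒ r4c2=4.
Step 7. [r3c2∈{2}] nothing but 2 survives at r3c2 ⇒ r3c2=2.
Step 8. [r2c4∈{4}] r2c4's peers cover all but 4, so r2c4=4.
Step 9. [r4c1∈{1}] r4c1 has the single candidate 1. So r4c1=1.
Step 10. [r2c3∈{1}] r2c3 has the single candidate 1. So r2c3=1.

Answer: 4 1 3 2 / 2 3 1 4 / 3 2 4 1 / 1 4 2 3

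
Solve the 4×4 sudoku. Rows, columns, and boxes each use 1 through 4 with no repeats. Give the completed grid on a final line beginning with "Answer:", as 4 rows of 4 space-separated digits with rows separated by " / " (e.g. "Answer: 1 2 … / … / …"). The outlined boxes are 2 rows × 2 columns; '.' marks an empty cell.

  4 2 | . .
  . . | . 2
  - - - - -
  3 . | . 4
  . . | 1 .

Step 1. [r2c2∈{1,3}] col 2 places 3 nowhere but r2c2. So r2c2=3.
Step 2. [r4c4∈{3}] r4c4's peers cover all but 3, so r4c4=3.
Step 3. [r1c3∈{3}] only 3 remains possible at r1c3. So r1c3=3.
Step 4. [r4c1∈{2}] r4c1 is down to just 2 ⇒ r4c1=2.
Step 5. [r3c3∈{2}] nothing but 2 survives at r3c3, so r3c3=2.
Step 6. [r3c2∈{1}] r3c2 is down to just 1. So r3c2=1.
Step 7. [r4c2∈{4}] only 4 remains possible at r4c2 ⇒ r4c2=4.
Step 8. [r2c3∈{4}] r2c3 is down to just 4, so r2c3=4.
Step 9. [r2c1∈{1}] r2c1 has the single candidate 1. So r2c1=1.
Step 10. [r1c4∈{1}] r1c4 is down to just 1, so r1c4=1.

Answer: 4 2 3 1 / 1 3 4 2 / 3 1 2 4 / 2 4 1 3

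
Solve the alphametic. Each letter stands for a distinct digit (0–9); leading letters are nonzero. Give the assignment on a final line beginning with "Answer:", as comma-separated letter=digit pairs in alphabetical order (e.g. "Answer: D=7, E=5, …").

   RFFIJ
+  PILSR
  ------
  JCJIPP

Step 1. [col 1: J + R ≡ P (mod 10)] several values work for R in column 1 (J + R ≡ P (mod 10), carry-in 0); try R=4. So R=4.
Step 2. [col 1: J + R ≡ P (mod 10)] P=5 is one option consistent with column 1 (J + R ≡ P (mod 10), carry-in 0) — take it, so P=5.
Step 3. [col 1: J + R ≡ P (mod 10)] column 1: given R=4, P=5, carry-in 0, and digits 4,5 already taken and all letters distinct, J+R≡P (mod 10) forces J=1. So J=1.
Step 4. [col 2: I + S ≡ P (mod 10)] I=3 is one option consistent with column 2 (I + S ≡ P (mod 10), carry-in 0) — take it. So I=3.
Step 5. [col 2: I + S ≡ P (mod 10)] column 2 reads I+S+carry(0)=P with I=3, P=5; with digits 1,3,4,5 already taken and all letters distinct, the only value for S is 2 ⇒ S=2.
Step 6. [col 3: F + L ≡ I (mod 10)] L=6 is one option consistent with column 3 (F + L ≡ I (mod 10), carry-in 0) — take it ⇒ L=6.
Step 7. [col 3: F + L ≡ I (mod 10)] column 3: given L=6, I=3, carry-in 0, and digits 1,2,3,4,5,6 already taken and all letters distinct, F+L≡I (mod 10) forces F=7. So F=7.
Step 8. [col 5: R + P ≡ C (mod 10)] column 5 reads R+P+carry(1)=C with R=4, P=5; with digits 1,2,3,4,5,6,7 already taken and all letters distinct, the only value for C is 0, so C=0.

Answer: C=0, F=7, I=3, J=1, L=6, P=5, R=4, S=2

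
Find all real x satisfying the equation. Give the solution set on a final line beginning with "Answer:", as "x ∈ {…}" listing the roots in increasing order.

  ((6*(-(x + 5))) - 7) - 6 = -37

Step 1. [((6*(-(x + 5))) - 7) - 6 = -37] the outer -6 inverts by adding 6. So sub: (6*(-(x + 5))) - 7 = -31.
Step 2. [(6*(-(x + 5))) - 7 = -31] -7 is outermost — add 7 both sides. So sub: 6*(-(x + 5)) = -24.
Step 3. [6*(-(x + 5)) = -24] 6 out front; divide by 6. So div: -(x + 5) = -4.
Step 4. [-(x + 5) = -4] leading − — multiply by −1 ⇒ neg: x + 5 = 4.
Step 5. [x + 5 = 4] the outer +5 inverts by subtracting 5, so sub: x = -1.

Answer: x ∈ {-1}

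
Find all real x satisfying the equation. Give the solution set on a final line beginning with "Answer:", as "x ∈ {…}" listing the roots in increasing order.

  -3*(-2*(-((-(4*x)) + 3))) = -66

Step 1. [-3*(-2*(-((-(4*x)) + 3))) = -66] -3·(inner) — divide through by -3 ⇒ div: -2*(-((-(4*x)) + 3)) = 22.
Step 2. [-2*(-((-(4*x)) + 3)) = 22] divide by the outer -2. So div: -((-(4*x)) + 3) = -11.
Step 3. [-((-(4*x)) + 3) = -11] LHS negated; negate both sides ⇒ neg: (-(4*x)) + 3 = 11.
Step 4. [(-(4*x)) + 3 = 11] peel the +3: subtract 3 from each side, so sub: -(4*x) = 8.
Step 5. [-(4*x) = 8] leading − — multiply by −1 ⇒ neg: 4*x = -8.
Step 6. [4*x = -8] 4 out front; divide by 4, so div: x = -2.

Answer: x ∈ {-2}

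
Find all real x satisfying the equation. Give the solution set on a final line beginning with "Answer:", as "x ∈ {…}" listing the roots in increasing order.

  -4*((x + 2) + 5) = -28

Step 1. [-4*((x + 2) + 5) = -28] -4 out front; divide by -4, so div: (x + 2) + 5 = 7.
Step 2. [(x + 2) + 5 = 7] peel the +5: subtract 5 from each side. So sub: x + 2 = 2.
Step 3. [x + 2 = 2] +2 is outermost — subtract 2 both sides. So sub: x = 0.

Answer: x ∈ {0}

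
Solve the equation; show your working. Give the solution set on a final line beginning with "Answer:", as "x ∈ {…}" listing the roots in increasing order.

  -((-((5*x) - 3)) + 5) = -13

Step 1. [-((-((5*x) - 3)) + 5) = -13] leading − — multiply by −1, so neg: (-((5*x) - 3)) + 5 = 13.
Step 2. [(-((5*x) - 3)) + 5 = 13] the outer +5 inverts by subtracting 5. So sub: -((5*x) - 3) = 8.
Step 3. [-((5*x) - 3) = 8] LHS negated; negate both sides. So neg: (5*x) - 3 = -8.
Step 4. [(5*x) - 3 = -8] -3 is outermost — add 3 both sides, so sub: 5*x = -5.
Step 5. [5*x = -5] 5 out front; divide by 5. So div: x = -1.

Answer: x ∈ {-1}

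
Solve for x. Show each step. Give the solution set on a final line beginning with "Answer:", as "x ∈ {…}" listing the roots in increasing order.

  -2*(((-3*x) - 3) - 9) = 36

Step 1. [-2*(((-3*x) - 3) - 9) = 36] divide by the outer -2, so div: ((-3*x) - 3) - 9 = -18.
Step 2. [((-3*x) - 3) - 9 = -18] the outer -9 inverts by adding 9 ⇒ sub: (-3*x) - 3 = -9.
Step 3. [(-3*x) - 3 = -9] peel the -3: add 3 from each side ⇒ sub: -3*x = -6.
Step 4. [-3*x = -6] -3·(inner) — divide through by -3. So div: x = 2.

Answer: x ∈ {2}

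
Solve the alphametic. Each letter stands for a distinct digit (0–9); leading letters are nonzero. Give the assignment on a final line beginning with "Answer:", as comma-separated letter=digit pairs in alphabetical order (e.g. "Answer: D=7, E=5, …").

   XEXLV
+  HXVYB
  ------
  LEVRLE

Step 1. [col 1: V + B ≡ E (mod 10)] no forcing yet in column 1 (carry-in 0); V=8 is free and consistent — try it ⇒ V=8.
Step 2. [col 1: V + B ≡ E (mod 10)] E=0 is one option consistent with column 1 (V + B ≡ E (mod 10), carry-in 0) — take it. So E=0.
Step 3. [L] the sum has 6 digits but both addends have 5; that extra leading digit L is the final carry, namely 1, so L=1.
Step 4. [col 1: V + B ≡ E (mod 10)] column 1 reads V+B+carry(0)=E with V=8, E=0; with digits 0,1,8 already taken and all letters distinct, the only value for B is 2 ⇒ B=2.
Step 5. [col 2: L + Y ≡ L (mod 10)] column 2 reads L+Y+carry(1)=L with L=1; with digits 0,1,2,8 already taken and all letters distinct, the only value for Y is 9 ⇒ Y=9.
Step 6. [col 3: X + V ≡ R (mod 10)] no forcing yet in column 3 (carry-in 1); X=7 is free and consistent — try it. So X=7.
Step 7. [col 3: X + V ≡ R (mod 10)] from column 3 (X=7, V=8, carry-in 1, digits 0,1,2,7,8,9 already taken and all letters distinct): R must equal 6 ⇒ R=6.
Step 8. [col 5: X + H ≡ E (mod 10)] column 5 reads X+H+carry(0)=E with X=7, E=0; with digits 0,1,2,6,7,8,9 already taken and all letters distinct, the only value for H is 3, so H=3.

Answer: B=2, E=0, H=3, L=1, R=6, V=8, X=7, Y=9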